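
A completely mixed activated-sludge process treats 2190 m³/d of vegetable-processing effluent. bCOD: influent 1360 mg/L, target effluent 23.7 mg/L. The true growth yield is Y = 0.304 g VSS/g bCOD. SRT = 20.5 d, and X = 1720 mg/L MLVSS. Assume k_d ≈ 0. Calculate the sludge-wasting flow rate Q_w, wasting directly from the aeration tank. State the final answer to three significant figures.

Q_w ≈ 517 m³/d

V·X = Y·Q·ΔS·θ_c gives V = 0.304 × 2190 × (1360 − 23.7) × 20.5 / 1720 = 10603 m³.
For wasting at MLVSS concentration, Q_w = V/θ_c = 10603/20.5 = 517.2 m³/d.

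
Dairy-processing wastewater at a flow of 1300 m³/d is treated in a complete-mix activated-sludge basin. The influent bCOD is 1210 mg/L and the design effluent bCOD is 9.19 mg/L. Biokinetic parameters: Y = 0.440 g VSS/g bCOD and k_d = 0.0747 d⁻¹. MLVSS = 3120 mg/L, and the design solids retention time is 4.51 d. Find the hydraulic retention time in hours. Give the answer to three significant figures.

τ ≈ 13.7 h

From the SRT design equation V = Y Q (S₀−S) θ_c / [X (1 + k_d θ_c)] = 0.440 × 1300 × (1210 − 9.19) × 4.51 / [3120 × (1 + 0.0747 × 4.51)] = 3.1×10^6 / 4171 = 742.7 m³.
τ = V/Q = 742.7/1300 = 0.5713 d, or 13.71 h.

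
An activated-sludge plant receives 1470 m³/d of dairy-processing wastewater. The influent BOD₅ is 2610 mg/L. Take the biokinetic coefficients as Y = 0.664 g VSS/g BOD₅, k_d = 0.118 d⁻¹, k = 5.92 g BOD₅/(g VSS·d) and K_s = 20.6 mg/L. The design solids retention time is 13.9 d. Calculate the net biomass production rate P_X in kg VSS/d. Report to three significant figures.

From the Monod/SRT balance for a CMAS, S = K_s·(1+k_d θ_c)/[θ_c·(Y k − k_d) − 1] = 20.6 × (1 + 0.118 × 13.9) / [13.9 × (0.664 × 5.92 − 0.118) − 1] = 54.39 / 52.00 = 1.046 mg/L.
The observed yield is Y_obs = Y/(1 + k_d·θ_c) = 0.664 / (1 + 0.118 × 13.9) = 0.664 / 2.640 = 0.2515 g VSS per g BOD₅ removed.
Mass of BOD₅ removed per day: Q(S₀ − S) = 1470 × 2609 g/m³ = 3835 kg/d.
So the net sludge growth is P_X = 0.2515 × 3835 = 964.5 kg VSS/d.

P_X ≈ 965 kg VSS/d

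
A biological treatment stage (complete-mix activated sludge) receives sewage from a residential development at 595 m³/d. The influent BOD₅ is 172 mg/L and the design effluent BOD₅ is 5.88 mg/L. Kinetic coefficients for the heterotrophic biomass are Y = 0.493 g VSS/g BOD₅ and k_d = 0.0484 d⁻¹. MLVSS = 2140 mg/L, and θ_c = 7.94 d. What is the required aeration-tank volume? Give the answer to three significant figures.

V ≈ 131 m³

Rearranging the biomass balance for a CMAS with decay, V = Y·Q·ΔS·θ_c / [X·(1+k_d θ_c)] = 0.493 × 595 × (172 − 5.88) × 7.94 / [2140 × (1 + 0.0484 × 7.94)] = 3.87×10^5 / 2962 = 130.6 m³.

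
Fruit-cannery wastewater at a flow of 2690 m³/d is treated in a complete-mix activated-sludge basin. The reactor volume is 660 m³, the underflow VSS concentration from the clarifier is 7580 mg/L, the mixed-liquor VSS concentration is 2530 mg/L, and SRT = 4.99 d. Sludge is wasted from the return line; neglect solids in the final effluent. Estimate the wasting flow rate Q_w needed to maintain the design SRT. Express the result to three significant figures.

Q_w ≈ 44.1 m³/d

θ_c = V·X/(Q_w·X_r) when wasting from the recycle, so Q_w = V·X/(θ_c·X_r) = 660.0 × 2530 / (4.99 × 7580) = 44.15 m³/d.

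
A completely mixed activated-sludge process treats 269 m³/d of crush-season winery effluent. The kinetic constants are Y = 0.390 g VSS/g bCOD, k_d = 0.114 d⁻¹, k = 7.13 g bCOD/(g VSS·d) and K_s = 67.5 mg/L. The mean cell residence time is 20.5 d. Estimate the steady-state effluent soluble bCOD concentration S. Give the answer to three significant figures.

S ≈ 4.20 mg/L

From the Monod/SRT balance for a CMAS, S = K_s·(1+k_d θ_c)/[θ_c·(Y k − k_d) − 1] = 67.5 × (1 + 0.114 × 20.5) / [20.5 × (0.390 × 7.13 − 0.114) − 1] = 225.2 / 53.67 = 4.197 mg/L.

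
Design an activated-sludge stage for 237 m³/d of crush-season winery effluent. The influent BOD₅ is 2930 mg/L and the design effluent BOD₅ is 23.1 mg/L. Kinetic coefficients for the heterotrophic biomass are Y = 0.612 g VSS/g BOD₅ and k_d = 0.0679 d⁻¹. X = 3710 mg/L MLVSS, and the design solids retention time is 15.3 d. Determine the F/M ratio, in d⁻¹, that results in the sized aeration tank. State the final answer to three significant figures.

From the SRT design equation V = Y Q (S₀−S) θ_c / [X (1 + k_d θ_c)] = 0.612 × 237 × (2930 − 23.1) × 15.3 / [3710 × (1 + 0.0679 × 15.3)] = 6.45×10^6 / 7564 = 852.8 m³.
F/M = Q·S₀ / (V·X) = 237 × 2930 / (852.8 × 3710) = 0.2195 g BOD₅·(g VSS·d)⁻¹.

F/M ≈ 0.219 d⁻¹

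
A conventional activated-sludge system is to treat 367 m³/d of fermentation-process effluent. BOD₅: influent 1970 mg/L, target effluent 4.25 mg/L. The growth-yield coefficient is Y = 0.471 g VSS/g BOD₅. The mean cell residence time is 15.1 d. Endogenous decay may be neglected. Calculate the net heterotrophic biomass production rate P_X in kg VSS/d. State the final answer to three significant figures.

P_X ≈ 340 kg VSS/d

No decay correction is needed, so Y_obs = Y = 0.471.
Q·(S₀ − S) = 367 × (1970 − 4.25) × 10⁻³ = 721.4 kg/d removed.
So the net sludge growth is P_X = 0.4710 × 721.4 = 339.8 kg VSS/d.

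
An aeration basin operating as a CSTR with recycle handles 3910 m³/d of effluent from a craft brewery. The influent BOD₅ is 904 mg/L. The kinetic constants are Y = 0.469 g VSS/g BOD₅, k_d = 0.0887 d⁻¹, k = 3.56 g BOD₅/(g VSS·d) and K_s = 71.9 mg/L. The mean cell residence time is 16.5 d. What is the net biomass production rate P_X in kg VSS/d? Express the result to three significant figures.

Effluent substrate depends only on kinetics and SRT: S = K_s(1 + k_d θ_c) / [θ_c(Yk − k_d) − 1] = 71.9 × (1 + 0.0887 × 16.5) / [16.5 × (0.469 × 3.56 − 0.0887) − 1] = 177.1 / 25.09 = 7.061 mg/L.
Y_obs = Y / (1 + k_d θ_c) = 0.469 / (1 + 0.0887 × 16.5) = 0.469 / 2.464 = 0.1904.
ΔS = 904 − 7.06 = 896.9 mg/L, so the substrate removal rate is 3910 × 896.9/1000 = 3507 kg BOD₅/d.
Biomass produced: P_X = Y_obs·Q·ΔS = 0.1904 × 3507 ≈ 667.7 kg VSS/d.

P_X ≈ 668 kg VSS/d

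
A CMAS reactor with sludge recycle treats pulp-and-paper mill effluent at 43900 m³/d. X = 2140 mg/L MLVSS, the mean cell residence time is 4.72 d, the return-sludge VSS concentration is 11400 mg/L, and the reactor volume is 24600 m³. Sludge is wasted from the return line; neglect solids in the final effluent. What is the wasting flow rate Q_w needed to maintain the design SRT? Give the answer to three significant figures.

Q_w = (V·X)/(θ_c X_r) = 24600 × 2140 / (4.72 × 11400) = 978.4 m³/d.

Q_w ≈ 978 m³/d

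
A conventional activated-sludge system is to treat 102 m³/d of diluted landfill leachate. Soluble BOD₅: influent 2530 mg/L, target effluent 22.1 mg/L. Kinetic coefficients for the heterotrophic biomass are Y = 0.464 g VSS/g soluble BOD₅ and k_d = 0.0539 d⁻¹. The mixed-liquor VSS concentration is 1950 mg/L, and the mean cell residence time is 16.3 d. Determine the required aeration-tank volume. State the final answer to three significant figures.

Rearranging the biomass balance for a CMAS with decay, V = Y·Q·ΔS·θ_c / [X·(1+k_d θ_c)] = 0.464 × 102 × (2530 − 22.1) × 16.3 / [1950 × (1 + 0.0539 × 16.3)] = 1.93×10^6 / 3663 = 528.1 m³.

V ≈ 528 m³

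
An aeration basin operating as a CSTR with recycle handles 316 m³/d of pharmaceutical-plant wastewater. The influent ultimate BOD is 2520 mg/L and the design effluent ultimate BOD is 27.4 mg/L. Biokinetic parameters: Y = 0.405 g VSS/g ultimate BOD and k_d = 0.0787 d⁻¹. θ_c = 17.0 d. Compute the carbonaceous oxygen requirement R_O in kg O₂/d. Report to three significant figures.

The observed yield is Y_obs = Y/(1 + k_d·θ_c) = 0.405 / (1 + 0.0787 × 17.0) = 0.405 / 2.338 = 0.1732 g VSS per g ultimate BOD removed.
Q·(S₀ − S) = 316 × (2520 − 27.4) × 10⁻³ = 787.7 kg/d removed.
Biomass synthesised: P_X = Y_obs × 787.7 = 136.4 kg VSS/d.
R_O = Q·ΔS − 1.42 P_X = 787.7 − 193.8 = 593.9 kg O₂/d.

R_O ≈ 594 kg O₂/d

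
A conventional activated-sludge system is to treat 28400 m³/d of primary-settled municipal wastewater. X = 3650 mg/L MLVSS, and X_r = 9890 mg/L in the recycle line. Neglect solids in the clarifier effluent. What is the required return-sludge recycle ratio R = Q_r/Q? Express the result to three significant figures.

R ≈ 0.585

Mass balance around the secondary clarifier (neglecting effluent solids): R = X / (X_r − X) = 3650 / (9890 − 3650) = 0.5849.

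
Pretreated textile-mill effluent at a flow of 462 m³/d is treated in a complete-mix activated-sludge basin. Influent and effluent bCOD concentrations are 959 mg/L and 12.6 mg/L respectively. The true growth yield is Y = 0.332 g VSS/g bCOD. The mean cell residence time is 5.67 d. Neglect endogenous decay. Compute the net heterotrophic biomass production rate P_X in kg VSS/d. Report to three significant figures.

Since k_d ≈ 0, Y_obs = Y = 0.332 g VSS/g bCOD.
Q·(S₀ − S) = 462 × (959 − 12.6) × 10⁻³ = 437.2 kg/d removed.
P_X = Y_obs · Q(S₀ − S) = 0.3320 × 437.2 = 145.2 kg VSS/d.

P_X ≈ 145 kg VSS/d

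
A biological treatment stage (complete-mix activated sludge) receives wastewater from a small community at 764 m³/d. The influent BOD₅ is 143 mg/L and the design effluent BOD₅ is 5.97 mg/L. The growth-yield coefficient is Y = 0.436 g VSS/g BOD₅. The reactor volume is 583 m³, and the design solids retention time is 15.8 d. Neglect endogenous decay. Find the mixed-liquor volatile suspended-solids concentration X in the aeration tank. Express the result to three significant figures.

X = Y·Q·ΔS·θ_c / V = 0.436 × 764 × (143 − 5.97) × 15.8 / 583 = 1237 mg/L.

X ≈ 1240 mg/L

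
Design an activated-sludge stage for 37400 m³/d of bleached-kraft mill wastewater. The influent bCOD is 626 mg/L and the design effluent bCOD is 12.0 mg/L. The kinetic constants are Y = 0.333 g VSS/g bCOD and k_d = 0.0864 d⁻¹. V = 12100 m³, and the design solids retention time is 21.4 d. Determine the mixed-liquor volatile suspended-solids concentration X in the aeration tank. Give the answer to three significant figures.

X ≈ 4750 mg/L

From V·X·(1 + k_d·θ_c) = Y·Q·(S₀ − S)·θ_c: X = 0.333 × 37400 × (626 − 12.0) × 21.4 / [12100 × (1 + 0.0864 × 21.4)] = 4747 mg/L.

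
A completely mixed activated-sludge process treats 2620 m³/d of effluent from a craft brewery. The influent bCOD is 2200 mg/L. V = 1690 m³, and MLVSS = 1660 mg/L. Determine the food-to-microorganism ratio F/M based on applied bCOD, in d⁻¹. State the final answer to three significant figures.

F/M ≈ 2.05 d⁻¹

Food-to-microorganism ratio F/M = Q S₀ / (V X) = 2620 × 2200 / (1690 × 1660) = 2.055 d⁻¹.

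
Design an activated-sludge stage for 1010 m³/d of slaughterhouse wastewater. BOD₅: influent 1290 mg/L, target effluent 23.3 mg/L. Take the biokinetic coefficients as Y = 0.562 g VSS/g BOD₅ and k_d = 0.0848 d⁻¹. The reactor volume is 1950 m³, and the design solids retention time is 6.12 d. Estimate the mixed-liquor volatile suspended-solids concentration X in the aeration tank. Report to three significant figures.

From V·X·(1 + k_d·θ_c) = Y·Q·(S₀ − S)·θ_c: X = 0.562 × 1010 × (1290 − 23.3) × 6.12 / [1950 × (1 + 0.0848 × 6.12)] = 1486 mg/L.

X ≈ 1490 mg/L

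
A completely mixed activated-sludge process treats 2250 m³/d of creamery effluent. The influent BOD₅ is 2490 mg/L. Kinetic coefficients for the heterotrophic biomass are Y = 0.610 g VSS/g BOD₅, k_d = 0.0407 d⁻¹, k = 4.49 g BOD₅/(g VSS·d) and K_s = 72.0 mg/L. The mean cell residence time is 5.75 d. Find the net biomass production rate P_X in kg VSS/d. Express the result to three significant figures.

For a completely mixed reactor with recycle the Lawrence–McCarty relation gives S = K_s·(1 + k_d·θ_c) / [θ_c·(Y·k − k_d) − 1] = 72.0 × (1 + 0.0407 × 5.75) / [5.75 × (0.610 × 4.49 − 0.0407) − 1] = 88.85 / 14.51 = 6.121 mg/L.
Observed yield with endogenous decay: Y_obs = Y / (1 + k_d·θ_c) = 0.610 / (1 + 0.0407 × 5.75) = 0.610 / 1.234 = 0.4943 g VSS/g BOD₅.
ΔS = 2490 − 6.12 = 2484 mg/L, so the substrate removal rate is 2250 × 2484/1000 = 5589 kg BOD₅/d.
P_X = Y_obs · Q(S₀ − S) = 0.4943 × 5589 = 2763 kg VSS/d.

P_X ≈ 2760 kg VSS/d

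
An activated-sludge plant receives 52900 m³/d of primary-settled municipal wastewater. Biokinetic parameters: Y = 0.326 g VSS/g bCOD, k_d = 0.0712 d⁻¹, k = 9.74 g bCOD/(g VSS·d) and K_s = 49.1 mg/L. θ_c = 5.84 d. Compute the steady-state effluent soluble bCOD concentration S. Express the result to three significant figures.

S ≈ 4.06 mg/L

From the Monod/SRT balance for a CMAS, S = K_s·(1+k_d θ_c)/[θ_c·(Y k − k_d) − 1] = 49.1 × (1 + 0.0712 × 5.84) / [5.84 × (0.326 × 9.74 − 0.0712) − 1] = 69.52 / 17.13 = 4.059 mg/L.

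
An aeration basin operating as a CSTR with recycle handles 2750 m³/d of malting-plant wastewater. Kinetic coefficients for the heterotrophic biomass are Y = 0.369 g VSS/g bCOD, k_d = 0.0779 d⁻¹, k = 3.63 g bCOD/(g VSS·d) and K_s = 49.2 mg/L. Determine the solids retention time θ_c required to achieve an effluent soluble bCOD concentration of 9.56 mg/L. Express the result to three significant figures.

From 1/θ_c = Y·k·S/(K_s + S) − k_d: Y·k·S/(K_s+S) = 0.369 × 3.63 × 9.56 / (49.2 + 9.56) = 0.2179 d⁻¹.
1/θ_c = 0.2179 − 0.0779 = 0.1400 d⁻¹, so θ_c = 7.142 d.

θ_c ≈ 7.14 d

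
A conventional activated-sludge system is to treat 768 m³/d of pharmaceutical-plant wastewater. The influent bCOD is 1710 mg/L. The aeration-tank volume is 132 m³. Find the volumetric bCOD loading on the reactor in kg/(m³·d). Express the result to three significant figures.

L_v = Q S₀ / V = 768 × 1710 × 10⁻³ / 132.0 = 9.949 kg/(m³·d).

L_v ≈ 9.95 kg bCOD/(m³·d)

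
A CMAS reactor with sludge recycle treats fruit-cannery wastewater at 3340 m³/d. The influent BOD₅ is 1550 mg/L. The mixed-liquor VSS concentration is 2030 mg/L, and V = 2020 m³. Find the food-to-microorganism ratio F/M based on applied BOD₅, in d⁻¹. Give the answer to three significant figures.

F/M ≈ 1.26 d⁻¹

F/M = applied load / biomass = Q·S₀/(V·X) = 3340 × 1550 / (2020 × 2030) = 1.262 d⁻¹.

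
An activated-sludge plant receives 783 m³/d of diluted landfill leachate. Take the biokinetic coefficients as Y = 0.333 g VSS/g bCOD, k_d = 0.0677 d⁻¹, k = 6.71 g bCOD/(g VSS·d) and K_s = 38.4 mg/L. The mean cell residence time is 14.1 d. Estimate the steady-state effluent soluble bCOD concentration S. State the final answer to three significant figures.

For a completely mixed reactor with recycle the Lawrence–McCarty relation gives S = K_s·(1 + k_d·θ_c) / [θ_c·(Y·k − k_d) − 1] = 38.4 × (1 + 0.0677 × 14.1) / [14.1 × (0.333 × 6.71 − 0.0677) − 1] = 75.06 / 29.55 = 2.540 mg/L.

S ≈ 2.54 mg/L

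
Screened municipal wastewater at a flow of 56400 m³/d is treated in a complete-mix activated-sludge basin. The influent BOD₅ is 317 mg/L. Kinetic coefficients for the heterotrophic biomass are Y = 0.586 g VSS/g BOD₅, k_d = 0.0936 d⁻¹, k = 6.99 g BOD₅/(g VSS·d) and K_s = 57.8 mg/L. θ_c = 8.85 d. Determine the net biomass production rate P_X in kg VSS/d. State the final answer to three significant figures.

Effluent substrate depends only on kinetics and SRT: S = K_s(1 + k_d θ_c) / [θ_c(Yk − k_d) − 1] = 57.8 × (1 + 0.0936 × 8.85) / [8.85 × (0.586 × 6.99 − 0.0936) − 1] = 105.7 / 34.42 = 3.070 mg/L.
Y_obs = Y / (1 + k_d θ_c) = 0.586 / (1 + 0.0936 × 8.85) = 0.586 / 1.828 = 0.3205.
Substrate removed = Q·(S₀ − S) = 56400 m³/d × (317 − 3.07) g/m³ = 1.77×10^7 g/d = 17706 kg/d.
So the net sludge growth is P_X = 0.3205 × 17706 = 5675 kg VSS/d.

P_X ≈ 5670 kg VSS/d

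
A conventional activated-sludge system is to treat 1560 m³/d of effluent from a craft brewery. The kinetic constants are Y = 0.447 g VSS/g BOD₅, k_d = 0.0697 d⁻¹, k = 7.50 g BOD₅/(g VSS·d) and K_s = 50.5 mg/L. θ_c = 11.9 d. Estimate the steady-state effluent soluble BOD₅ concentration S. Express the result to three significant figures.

S ≈ 2.43 mg/L

Effluent substrate depends only on kinetics and SRT: S = K_s(1 + k_d θ_c) / [θ_c(Yk − k_d) − 1] = 50.5 × (1 + 0.0697 × 11.9) / [11.9 × (0.447 × 7.50 − 0.0697) − 1] = 92.39 / 38.07 = 2.427 mg/L.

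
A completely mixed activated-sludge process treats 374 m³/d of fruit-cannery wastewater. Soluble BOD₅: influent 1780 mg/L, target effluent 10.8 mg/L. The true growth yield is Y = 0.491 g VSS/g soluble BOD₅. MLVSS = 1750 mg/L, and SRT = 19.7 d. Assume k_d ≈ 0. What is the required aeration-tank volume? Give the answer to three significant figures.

Biomass mass balance (decay neglected): V·X = Y·Q·(S₀ − S)·θ_c, so V = 0.491 × 374 × (1780 − 10.8) × 19.7 / 1750 = 3657 m³.

V ≈ 3660 m³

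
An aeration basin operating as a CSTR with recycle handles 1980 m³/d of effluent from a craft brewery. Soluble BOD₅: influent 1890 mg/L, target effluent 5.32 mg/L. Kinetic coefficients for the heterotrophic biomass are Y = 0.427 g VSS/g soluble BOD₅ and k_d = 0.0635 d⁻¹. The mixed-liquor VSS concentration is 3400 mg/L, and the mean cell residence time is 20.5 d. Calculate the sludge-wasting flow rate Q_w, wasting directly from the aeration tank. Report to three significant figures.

Steady-state biomass mass balance: V·X·(1 + k_d·θ_c) = Y·Q·(S₀ − S)·θ_c, so V = 0.427 × 1980 × (1890 − 5.32) × 20.5 / [3400 × (1 + 0.0635 × 20.5)] = 3.27×10^7 / 7826 = 4174 m³.
With mixed-liquor wasting, θ_c = V/Q_w, so Q_w = V/θ_c = 4174/20.5 = 203.6 m³/d.

Q_w ≈ 204 m³/d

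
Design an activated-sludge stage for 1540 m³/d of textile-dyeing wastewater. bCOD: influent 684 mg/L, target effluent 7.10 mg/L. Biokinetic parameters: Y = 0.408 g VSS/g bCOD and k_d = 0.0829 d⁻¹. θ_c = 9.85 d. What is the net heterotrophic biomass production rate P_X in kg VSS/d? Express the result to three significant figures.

P_X ≈ 234 kg VSS/d

Observed yield with endogenous decay: Y_obs = Y / (1 + k_d·θ_c) = 0.408 / (1 + 0.0829 × 9.85) = 0.408 / 1.817 = 0.2246 g VSS/g bCOD.
ΔS = 684 − 7.10 = 676.9 mg/L, so the substrate removal rate is 1540 × 676.9/1000 = 1042 kg bCOD/d.
Net biomass production P_X = Y_obs × Q·(S₀ − S) = 0.2246 × 1042 = 234.1 kg VSS/d.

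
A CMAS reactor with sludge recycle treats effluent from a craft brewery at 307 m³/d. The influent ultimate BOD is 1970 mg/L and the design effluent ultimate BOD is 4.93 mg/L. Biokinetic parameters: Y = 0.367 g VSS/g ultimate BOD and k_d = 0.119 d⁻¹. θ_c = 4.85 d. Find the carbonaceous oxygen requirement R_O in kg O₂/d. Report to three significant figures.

Y_obs = Y / (1 + k_d θ_c) = 0.367 / (1 + 0.119 × 4.85) = 0.367 / 1.577 = 0.2327.
Mass of ultimate BOD removed per day: Q(S₀ − S) = 307 × 1965 g/m³ = 603.3 kg/d.
P_X = Y_obs·Q·(S₀ − S) = 0.2327 × 603.3 = 140.4 kg VSS/d.
Carbonaceous O₂ demand = substrate oxidised − cell-mass equivalent = 603.3 − 1.42 × 140.4 = 403.9 kg O₂/d.

R_O ≈ 404 kg O₂/d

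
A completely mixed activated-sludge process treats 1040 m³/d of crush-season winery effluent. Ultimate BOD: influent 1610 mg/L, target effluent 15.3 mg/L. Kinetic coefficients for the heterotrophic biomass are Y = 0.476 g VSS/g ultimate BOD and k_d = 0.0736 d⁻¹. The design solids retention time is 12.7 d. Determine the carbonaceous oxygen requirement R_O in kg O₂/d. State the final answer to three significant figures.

The observed yield is Y_obs = Y/(1 + k_d·θ_c) = 0.476 / (1 + 0.0736 × 12.7) = 0.476 / 1.935 = 0.2460 g VSS per g ultimate BOD removed.
ΔS = 1610 − 15.3 = 1595 mg/L, so the substrate removal rate is 1040 × 1595/1000 = 1658 kg ultimate BOD/d.
Biomass synthesised: P_X = Y_obs × 1658 = 408.0 kg VSS/d.
R_O = Q·(S₀ − S) − 1.42·P_X = 1658 − 1.42 × 408.0 = 1079 kg O₂/d.

R_O ≈ 1080 kg O₂/d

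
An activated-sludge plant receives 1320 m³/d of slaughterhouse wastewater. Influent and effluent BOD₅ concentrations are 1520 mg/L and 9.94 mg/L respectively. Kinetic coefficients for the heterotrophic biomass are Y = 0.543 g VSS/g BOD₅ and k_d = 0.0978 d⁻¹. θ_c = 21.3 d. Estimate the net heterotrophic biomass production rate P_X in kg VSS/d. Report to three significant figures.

Observed yield with endogenous decay: Y_obs = Y / (1 + k_d·θ_c) = 0.543 / (1 + 0.0978 × 21.3) = 0.543 / 3.083 = 0.1761 g VSS/g BOD₅.
Q·(S₀ − S) = 1320 × (1520 − 9.94) × 10⁻³ = 1993 kg/d removed.
P_X = Y_obs · Q(S₀ − S) = 0.1761 × 1993 = 351.1 kg VSS/d.

P_X ≈ 351 kg VSS/d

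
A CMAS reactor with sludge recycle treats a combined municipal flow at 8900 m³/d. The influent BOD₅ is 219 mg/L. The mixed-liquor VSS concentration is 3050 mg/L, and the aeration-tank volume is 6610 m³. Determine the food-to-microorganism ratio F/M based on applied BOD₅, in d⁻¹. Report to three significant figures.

F/M ≈ 0.0967 d⁻¹

F/M = applied load / biomass = Q·S₀/(V·X) = 8900 × 219 / (6610 × 3050) = 0.09668 d⁻¹.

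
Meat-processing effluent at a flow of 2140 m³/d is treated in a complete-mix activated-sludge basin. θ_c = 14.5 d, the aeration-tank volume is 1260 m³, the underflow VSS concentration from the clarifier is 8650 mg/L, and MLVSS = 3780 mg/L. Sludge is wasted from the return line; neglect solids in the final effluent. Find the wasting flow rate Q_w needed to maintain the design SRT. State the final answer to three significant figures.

θ_c = V·X/(Q_w·X_r) when wasting from the recycle, so Q_w = V·X/(θ_c·X_r) = 1260 × 3780 / (14.5 × 8650) = 37.97 m³/d.

Q_w ≈ 38.0 m³/d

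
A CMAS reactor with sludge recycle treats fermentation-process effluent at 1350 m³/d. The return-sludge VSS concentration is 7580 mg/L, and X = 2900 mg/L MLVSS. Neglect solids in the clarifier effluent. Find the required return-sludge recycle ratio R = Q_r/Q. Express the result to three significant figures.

R ≈ 0.620

Mass balance around the secondary clarifier (neglecting effluent solids): R = X / (X_r − X) = 2900 / (7580 − 2900) = 0.6197.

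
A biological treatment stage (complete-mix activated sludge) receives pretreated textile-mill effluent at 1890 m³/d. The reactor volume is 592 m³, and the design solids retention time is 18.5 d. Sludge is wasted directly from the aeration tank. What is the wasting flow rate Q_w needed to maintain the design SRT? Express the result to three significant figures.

With mixed-liquor wasting, θ_c = V/Q_w, so Q_w = V/θ_c = 592.0/18.5 = 32.00 m³/d.

Q_w ≈ 32.0 m³/d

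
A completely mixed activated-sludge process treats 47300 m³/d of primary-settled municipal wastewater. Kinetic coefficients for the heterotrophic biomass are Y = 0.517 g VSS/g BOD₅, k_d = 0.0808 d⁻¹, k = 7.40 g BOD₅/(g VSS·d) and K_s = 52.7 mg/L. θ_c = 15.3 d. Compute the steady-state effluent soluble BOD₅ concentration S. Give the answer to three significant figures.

For a completely mixed reactor with recycle the Lawrence–McCarty relation gives S = K_s·(1 + k_d·θ_c) / [θ_c·(Y·k − k_d) − 1] = 52.7 × (1 + 0.0808 × 15.3) / [15.3 × (0.517 × 7.40 − 0.0808) − 1] = 117.8 / 56.30 = 2.093 mg/L.

S ≈ 2.09 mg/L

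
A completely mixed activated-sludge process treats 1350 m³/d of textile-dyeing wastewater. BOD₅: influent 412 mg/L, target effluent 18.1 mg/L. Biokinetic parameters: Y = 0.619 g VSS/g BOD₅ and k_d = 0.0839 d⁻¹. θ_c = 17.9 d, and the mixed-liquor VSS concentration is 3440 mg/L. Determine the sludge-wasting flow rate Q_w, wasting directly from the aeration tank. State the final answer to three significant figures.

Rearranging the biomass balance for a CMAS with decay, V = Y·Q·ΔS·θ_c / [X·(1+k_d θ_c)] = 0.619 × 1350 × (412 − 18.1) × 17.9 / [3440 × (1 + 0.0839 × 17.9)] = 5.89×10^6 / 8606 = 684.6 m³.
Wasting from the aeration tank: Q_w = V / θ_c = 684.6 / 17.9 = 38.25 m³/d.

Q_w ≈ 38.2 m³/d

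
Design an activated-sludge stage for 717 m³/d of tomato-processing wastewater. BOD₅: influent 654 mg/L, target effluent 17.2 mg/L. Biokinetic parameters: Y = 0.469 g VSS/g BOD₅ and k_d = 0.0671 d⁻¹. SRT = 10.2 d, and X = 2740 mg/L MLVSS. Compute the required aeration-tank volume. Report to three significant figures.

Steady-state biomass mass balance: V·X·(1 + k_d·θ_c) = Y·Q·(S₀ − S)·θ_c, so V = 0.469 × 717 × (654 − 17.2) × 10.2 / [2740 × (1 + 0.0671 × 10.2)] = 2.18×10^6 / 4615 = 473.3 m³.

V ≈ 473 m³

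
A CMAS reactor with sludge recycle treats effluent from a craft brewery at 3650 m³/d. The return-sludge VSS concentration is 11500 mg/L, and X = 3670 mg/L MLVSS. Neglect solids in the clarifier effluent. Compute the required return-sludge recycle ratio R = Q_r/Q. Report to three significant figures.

Mass balance around the secondary clarifier (neglecting effluent solids): R = X / (X_r − X) = 3670 / (11500 − 3670) = 0.4687.

R ≈ 0.469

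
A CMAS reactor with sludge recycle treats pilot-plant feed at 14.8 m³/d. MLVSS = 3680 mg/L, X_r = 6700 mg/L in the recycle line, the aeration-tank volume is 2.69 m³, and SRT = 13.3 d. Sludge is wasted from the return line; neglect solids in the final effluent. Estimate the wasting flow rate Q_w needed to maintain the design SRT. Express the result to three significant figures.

Wasting from the return line (neglecting effluent solids): Q_w = V·X / (θ_c·X_r) = 2.690 × 3680 / (13.3 × 6700) = 0.1111 m³/d.

Q_w ≈ 0.111 m³/d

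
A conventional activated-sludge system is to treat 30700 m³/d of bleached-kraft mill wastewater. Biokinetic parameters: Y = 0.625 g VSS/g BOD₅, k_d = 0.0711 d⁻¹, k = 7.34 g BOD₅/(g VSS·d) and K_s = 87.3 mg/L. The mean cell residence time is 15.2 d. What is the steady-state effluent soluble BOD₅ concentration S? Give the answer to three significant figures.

S ≈ 2.69 mg/L

From the Monod/SRT balance for a CMAS, S = K_s·(1+k_d θ_c)/[θ_c·(Y k − k_d) − 1] = 87.3 × (1 + 0.0711 × 15.2) / [15.2 × (0.625 × 7.34 − 0.0711) − 1] = 181.6 / 67.65 = 2.685 mg/L.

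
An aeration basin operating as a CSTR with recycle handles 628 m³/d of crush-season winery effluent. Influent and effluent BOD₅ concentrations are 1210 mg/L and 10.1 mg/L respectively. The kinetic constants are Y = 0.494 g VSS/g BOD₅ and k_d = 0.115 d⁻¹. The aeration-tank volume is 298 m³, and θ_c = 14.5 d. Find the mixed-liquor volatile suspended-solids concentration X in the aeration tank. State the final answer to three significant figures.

X ≈ 6790 mg/L

X = Y·Q·ΔS·θ_c / [V·(1 + k_d θ_c)] = 0.494 × 628 × (1210 − 10.1) × 14.5 / [298 × (1 + 0.115 × 14.5)] = 6790 mg/L.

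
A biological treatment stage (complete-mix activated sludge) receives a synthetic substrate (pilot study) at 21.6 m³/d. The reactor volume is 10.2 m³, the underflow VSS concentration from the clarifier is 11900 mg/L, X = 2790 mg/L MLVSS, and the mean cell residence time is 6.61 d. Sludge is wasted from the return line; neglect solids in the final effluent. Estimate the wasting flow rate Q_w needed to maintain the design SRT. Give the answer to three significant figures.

Wasting from the return line (neglecting effluent solids): Q_w = V·X / (θ_c·X_r) = 10.20 × 2790 / (6.61 × 11900) = 0.3618 m³/d.

Q_w ≈ 0.362 m³/d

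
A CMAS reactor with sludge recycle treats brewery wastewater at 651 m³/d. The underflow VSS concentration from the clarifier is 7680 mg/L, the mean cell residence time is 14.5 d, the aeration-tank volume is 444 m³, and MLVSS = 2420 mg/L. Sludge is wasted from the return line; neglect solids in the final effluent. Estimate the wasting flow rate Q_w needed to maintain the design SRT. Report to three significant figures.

Q_w = (V·X)/(θ_c X_r) = 444.0 × 2420 / (14.5 × 7680) = 9.649 m³/d.

Q_w ≈ 9.65 m³/d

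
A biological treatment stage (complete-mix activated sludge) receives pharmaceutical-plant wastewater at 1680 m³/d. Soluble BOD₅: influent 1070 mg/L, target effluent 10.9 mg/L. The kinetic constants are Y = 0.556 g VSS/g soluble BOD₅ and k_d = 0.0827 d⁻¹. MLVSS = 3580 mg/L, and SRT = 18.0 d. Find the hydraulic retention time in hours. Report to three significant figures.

Steady-state biomass mass balance: V·X·(1 + k_d·θ_c) = Y·Q·(S₀ − S)·θ_c, so V = 0.556 × 1680 × (1070 − 10.9) × 18.0 / [3580 × (1 + 0.0827 × 18.0)] = 1.78×10^7 / 8909 = 1999 m³.
HRT = V/Q = 1999 m³ / 1680 m³·d⁻¹ = 1.190 d × 24 = 28.55 h.

τ ≈ 28.6 h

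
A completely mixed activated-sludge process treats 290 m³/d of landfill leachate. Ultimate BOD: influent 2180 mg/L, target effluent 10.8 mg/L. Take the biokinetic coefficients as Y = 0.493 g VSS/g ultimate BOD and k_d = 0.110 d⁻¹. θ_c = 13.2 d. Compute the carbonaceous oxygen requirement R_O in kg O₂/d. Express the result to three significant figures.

R_O ≈ 449 kg O₂/d

Y_obs = Y / (1 + k_d θ_c) = 0.493 / (1 + 0.110 × 13.2) = 0.493 / 2.452 = 0.2011.
Mass of ultimate BOD removed per day: Q(S₀ − S) = 290 × 2169 g/m³ = 629.1 kg/d.
P_X = Y_obs·Q·(S₀ − S) = 0.2011 × 629.1 = 126.5 kg VSS/d.
R_O = Q·ΔS − 1.42 P_X = 629.1 − 179.6 = 449.5 kg O₂/d.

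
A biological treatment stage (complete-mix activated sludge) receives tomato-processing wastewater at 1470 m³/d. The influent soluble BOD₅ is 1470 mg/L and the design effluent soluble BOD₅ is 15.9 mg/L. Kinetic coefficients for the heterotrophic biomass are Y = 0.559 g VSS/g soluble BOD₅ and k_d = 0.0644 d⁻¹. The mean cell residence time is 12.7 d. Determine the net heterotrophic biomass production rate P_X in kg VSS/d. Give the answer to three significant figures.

Observed yield with endogenous decay: Y_obs = Y / (1 + k_d·θ_c) = 0.559 / (1 + 0.0644 × 12.7) = 0.559 / 1.818 = 0.3075 g VSS/g soluble BOD₅.
Q·(S₀ − S) = 1470 × (1470 − 15.9) × 10⁻³ = 2138 kg/d removed.
So the net sludge growth is P_X = 0.3075 × 2138 = 657.3 kg VSS/d.

P_X ≈ 657 kg VSS/d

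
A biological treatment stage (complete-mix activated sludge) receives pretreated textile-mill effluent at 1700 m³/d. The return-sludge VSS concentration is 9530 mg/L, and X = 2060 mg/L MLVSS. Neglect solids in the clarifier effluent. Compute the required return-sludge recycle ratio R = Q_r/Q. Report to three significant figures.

R ≈ 0.276

R = Q_r/Q = X/(X_r − X) = 2060 / (9530 − 2060) = 0.2758.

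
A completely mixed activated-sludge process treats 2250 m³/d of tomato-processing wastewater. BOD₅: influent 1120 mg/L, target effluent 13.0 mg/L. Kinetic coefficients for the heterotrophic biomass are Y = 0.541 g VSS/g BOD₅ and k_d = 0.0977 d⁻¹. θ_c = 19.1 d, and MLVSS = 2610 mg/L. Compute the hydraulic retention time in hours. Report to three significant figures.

Steady-state biomass mass balance: V·X·(1 + k_d·θ_c) = Y·Q·(S₀ − S)·θ_c, so V = 0.541 × 2250 × (1120 − 13.0) × 19.1 / [2610 × (1 + 0.0977 × 19.1)] = 2.57×10^7 / 7480 = 3441 m³.
τ = V/Q = 3441/2250 = 1.529 d, or 36.70 h.

τ ≈ 36.7 h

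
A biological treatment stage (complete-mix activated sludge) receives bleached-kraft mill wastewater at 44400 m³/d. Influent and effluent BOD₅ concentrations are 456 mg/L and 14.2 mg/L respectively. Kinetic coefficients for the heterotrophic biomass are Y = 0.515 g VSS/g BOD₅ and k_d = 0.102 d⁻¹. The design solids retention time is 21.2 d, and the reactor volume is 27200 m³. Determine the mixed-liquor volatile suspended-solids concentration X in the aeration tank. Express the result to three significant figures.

X = Y·Q·ΔS·θ_c / [V·(1 + k_d θ_c)] = 0.515 × 44400 × (456 − 14.2) × 21.2 / [27200 × (1 + 0.102 × 21.2)] = 2490 mg/L.

X ≈ 2490 mg/L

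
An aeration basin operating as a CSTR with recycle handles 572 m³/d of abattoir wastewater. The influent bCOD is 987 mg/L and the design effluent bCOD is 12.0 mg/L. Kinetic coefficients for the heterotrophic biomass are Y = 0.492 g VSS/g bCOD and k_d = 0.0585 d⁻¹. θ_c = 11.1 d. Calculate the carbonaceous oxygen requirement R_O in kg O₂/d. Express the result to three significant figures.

R_O ≈ 321 kg O₂/d

Y_obs = Y / (1 + k_d θ_c) = 0.492 / (1 + 0.0585 × 11.1) = 0.492 / 1.649 = 0.2983.
Substrate removed = Q·(S₀ − S) = 572 m³/d × (987 − 12.0) g/m³ = 5.58×10^5 g/d = 557.7 kg/d.
P_X = Y_obs·Q·(S₀ − S) = 0.2983 × 557.7 = 166.4 kg VSS/d.
Carbonaceous O₂ demand = substrate oxidised − cell-mass equivalent = 557.7 − 1.42 × 166.4 = 321.5 kg O₂/d.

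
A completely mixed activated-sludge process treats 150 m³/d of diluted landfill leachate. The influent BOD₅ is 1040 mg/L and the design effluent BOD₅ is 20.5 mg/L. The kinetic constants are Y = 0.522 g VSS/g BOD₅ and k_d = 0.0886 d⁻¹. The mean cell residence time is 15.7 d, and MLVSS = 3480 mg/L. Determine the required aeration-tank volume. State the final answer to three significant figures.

V ≈ 151 m³

Steady-state biomass mass balance: V·X·(1 + k_d·θ_c) = Y·Q·(S₀ − S)·θ_c, so V = 0.522 × 150 × (1040 − 20.5) × 15.7 / [3480 × (1 + 0.0886 × 15.7)] = 1.25×10^6 / 8321 = 150.6 m³.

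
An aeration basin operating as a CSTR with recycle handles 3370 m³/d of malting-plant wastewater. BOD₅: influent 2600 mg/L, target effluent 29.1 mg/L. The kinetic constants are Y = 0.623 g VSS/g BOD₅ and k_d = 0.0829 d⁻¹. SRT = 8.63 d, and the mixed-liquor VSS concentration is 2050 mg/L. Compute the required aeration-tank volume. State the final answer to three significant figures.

From the SRT design equation V = Y Q (S₀−S) θ_c / [X (1 + k_d θ_c)] = 0.623 × 3370 × (2600 − 29.1) × 8.63 / [2050 × (1 + 0.0829 × 8.63)] = 4.66×10^7 / 3517 = 13246 m³.

V ≈ 13200 m³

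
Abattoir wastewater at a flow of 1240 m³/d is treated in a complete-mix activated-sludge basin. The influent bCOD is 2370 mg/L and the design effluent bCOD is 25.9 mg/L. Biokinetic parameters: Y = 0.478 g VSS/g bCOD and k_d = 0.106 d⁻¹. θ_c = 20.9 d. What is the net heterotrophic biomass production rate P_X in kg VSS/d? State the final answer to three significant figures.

The observed yield is Y_obs = Y/(1 + k_d·θ_c) = 0.478 / (1 + 0.106 × 20.9) = 0.478 / 3.215 = 0.1487 g VSS per g bCOD removed.
Mass of bCOD removed per day: Q(S₀ − S) = 1240 × 2344 g/m³ = 2907 kg/d.
So the net sludge growth is P_X = 0.1487 × 2907 = 432.1 kg VSS/d.

P_X ≈ 432 kg VSS/d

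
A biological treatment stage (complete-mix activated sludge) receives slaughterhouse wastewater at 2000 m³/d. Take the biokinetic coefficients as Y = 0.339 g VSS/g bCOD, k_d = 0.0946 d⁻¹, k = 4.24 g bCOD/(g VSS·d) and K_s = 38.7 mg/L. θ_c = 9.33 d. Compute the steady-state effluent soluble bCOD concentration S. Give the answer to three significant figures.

S ≈ 6.32 mg/L

For a completely mixed reactor with recycle the Lawrence–McCarty relation gives S = K_s·(1 + k_d·θ_c) / [θ_c·(Y·k − k_d) − 1] = 38.7 × (1 + 0.0946 × 9.33) / [9.33 × (0.339 × 4.24 − 0.0946) − 1] = 72.86 / 11.53 = 6.320 mg/L.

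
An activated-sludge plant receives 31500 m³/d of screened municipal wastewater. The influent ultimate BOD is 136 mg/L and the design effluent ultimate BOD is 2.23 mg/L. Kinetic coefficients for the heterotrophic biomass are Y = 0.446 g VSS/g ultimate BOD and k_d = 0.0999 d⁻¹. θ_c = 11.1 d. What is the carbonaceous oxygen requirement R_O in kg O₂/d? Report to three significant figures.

R_O ≈ 2950 kg O₂/d

Correct the yield for decay: Y_obs = Y/(1 + k_d θ_c) = 0.446 / (1 + 0.0999 × 11.1) = 0.446 / 2.109 = 0.2115.
Mass of ultimate BOD removed per day: Q(S₀ − S) = 31500 × 133.8 g/m³ = 4214 kg/d.
Biomass synthesised: P_X = Y_obs × 4214 = 891.1 kg VSS/d.
R_O = Q·ΔS − 1.42 P_X = 4214 − 1265 = 2948 kg O₂/d.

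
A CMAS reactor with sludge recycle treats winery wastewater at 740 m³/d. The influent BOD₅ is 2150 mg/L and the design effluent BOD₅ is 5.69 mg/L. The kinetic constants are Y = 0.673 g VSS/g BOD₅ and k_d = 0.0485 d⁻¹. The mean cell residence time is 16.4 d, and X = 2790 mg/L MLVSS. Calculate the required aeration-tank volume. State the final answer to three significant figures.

Rearranging the biomass balance for a CMAS with decay, V = Y·Q·ΔS·θ_c / [X·(1+k_d θ_c)] = 0.673 × 740 × (2150 − 5.69) × 16.4 / [2790 × (1 + 0.0485 × 16.4)] = 1.75×10^7 / 5009 = 3496 m³.

V ≈ 3500 m³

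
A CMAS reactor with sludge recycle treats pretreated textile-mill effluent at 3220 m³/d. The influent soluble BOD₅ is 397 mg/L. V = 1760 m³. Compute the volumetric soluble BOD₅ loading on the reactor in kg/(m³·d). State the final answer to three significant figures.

L_v ≈ 0.726 kg soluble BOD₅/(m³·d)

L_v = Q S₀ / V = 3220 × 397 × 10⁻³ / 1760 = 0.7263 kg/(m³·d).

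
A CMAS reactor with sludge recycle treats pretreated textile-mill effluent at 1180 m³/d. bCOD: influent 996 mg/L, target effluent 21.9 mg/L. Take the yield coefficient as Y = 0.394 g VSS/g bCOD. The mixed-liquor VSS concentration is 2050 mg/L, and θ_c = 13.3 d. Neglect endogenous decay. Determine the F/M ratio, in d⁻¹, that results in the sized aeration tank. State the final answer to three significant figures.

F/M ≈ 0.195 d⁻¹

V·X = Y·Q·ΔS·θ_c gives V = 0.394 × 1180 × (996 − 21.9) × 13.3 / 2050 = 2938 m³.
F/M = Q·S₀ / (V·X) = 1180 × 996 / (2938 × 2050) = 0.1951 g bCOD·(g VSS·d)⁻¹.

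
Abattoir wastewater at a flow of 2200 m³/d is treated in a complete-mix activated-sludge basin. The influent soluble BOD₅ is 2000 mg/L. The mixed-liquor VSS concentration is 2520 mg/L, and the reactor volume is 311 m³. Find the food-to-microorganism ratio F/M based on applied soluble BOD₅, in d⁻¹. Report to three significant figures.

F/M ≈ 5.61 d⁻¹

F/M = applied load / biomass = Q·S₀/(V·X) = 2200 × 2000 / (311.0 × 2520) = 5.614 d⁻¹.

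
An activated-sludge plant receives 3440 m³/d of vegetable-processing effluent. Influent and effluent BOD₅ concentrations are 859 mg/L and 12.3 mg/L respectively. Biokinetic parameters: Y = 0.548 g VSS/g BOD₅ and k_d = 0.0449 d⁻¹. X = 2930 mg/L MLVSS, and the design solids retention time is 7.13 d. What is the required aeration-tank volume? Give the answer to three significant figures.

V ≈ 2940 m³

Steady-state biomass mass balance: V·X·(1 + k_d·θ_c) = Y·Q·(S₀ − S)·θ_c, so V = 0.548 × 3440 × (859 − 12.3) × 7.13 / [2930 × (1 + 0.0449 × 7.13)] = 1.14×10^7 / 3868 = 2942 m³.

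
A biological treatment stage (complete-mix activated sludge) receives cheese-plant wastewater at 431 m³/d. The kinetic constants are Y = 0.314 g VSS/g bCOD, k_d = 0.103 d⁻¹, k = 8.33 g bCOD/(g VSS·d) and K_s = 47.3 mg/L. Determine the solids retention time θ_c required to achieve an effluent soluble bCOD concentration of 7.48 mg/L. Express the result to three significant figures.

θ_c ≈ 3.93 d

At the target effluent, Y k S/(K_s+S) = 0.314×8.33×7.48/54.78 = 0.3572 d⁻¹.
θ_c = 1/(μ − k_d) = 1/(0.3572 − 0.103) = 1/0.2542 = 3.935 d.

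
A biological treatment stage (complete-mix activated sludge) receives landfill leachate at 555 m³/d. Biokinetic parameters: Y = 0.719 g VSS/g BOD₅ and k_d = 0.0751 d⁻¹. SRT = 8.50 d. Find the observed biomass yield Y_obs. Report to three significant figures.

Correct the yield for decay: Y_obs = Y/(1 + k_d θ_c) = 0.719 / (1 + 0.0751 × 8.50) = 0.719 / 1.638 = 0.4389.

Y_obs ≈ 0.439 g VSS/g BOD₅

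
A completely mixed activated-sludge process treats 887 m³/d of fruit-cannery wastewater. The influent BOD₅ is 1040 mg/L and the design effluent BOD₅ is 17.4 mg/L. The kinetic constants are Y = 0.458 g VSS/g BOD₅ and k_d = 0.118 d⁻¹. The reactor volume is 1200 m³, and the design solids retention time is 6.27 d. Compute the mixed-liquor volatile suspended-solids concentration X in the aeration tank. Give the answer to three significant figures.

From V·X·(1 + k_d·θ_c) = Y·Q·(S₀ − S)·θ_c: X = 0.458 × 887 × (1040 − 17.4) × 6.27 / [1200 × (1 + 0.118 × 6.27)] = 1248 mg/L.

X ≈ 1250 mg/L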